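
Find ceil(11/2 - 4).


11/2 = 5.5
5.5 - 4 = 1.5
ceil(1.5) = 2

2


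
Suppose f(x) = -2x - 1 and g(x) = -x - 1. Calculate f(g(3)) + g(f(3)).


f(g(3)) = 7
g(f(3)) = 6
Sum = 13

13


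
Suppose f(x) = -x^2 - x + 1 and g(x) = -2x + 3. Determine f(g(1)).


g(1) = 1
f(1) = (-1)*(1)^2 - 1*(1) + 1 = -1

-1


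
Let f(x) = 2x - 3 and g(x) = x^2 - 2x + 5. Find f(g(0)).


7


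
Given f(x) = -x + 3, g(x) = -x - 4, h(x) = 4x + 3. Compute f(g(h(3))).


22


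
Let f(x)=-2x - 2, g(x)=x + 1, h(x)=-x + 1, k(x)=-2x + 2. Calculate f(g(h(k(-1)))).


k(-1) = 4
h(4) = -3
g(-3) = -2
f(-2) = 2

2


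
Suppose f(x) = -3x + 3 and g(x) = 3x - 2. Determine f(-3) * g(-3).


f(-3) = 12
g(-3) = -11
Product = -132

-132


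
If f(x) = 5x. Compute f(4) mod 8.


f(4) = 20
20 mod 8 = 4

4


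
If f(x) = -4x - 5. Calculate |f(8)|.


37


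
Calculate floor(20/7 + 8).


20/7 = 2.8571
2.8571 + 8 = 10.8571
floor(10.8571) = 10

10


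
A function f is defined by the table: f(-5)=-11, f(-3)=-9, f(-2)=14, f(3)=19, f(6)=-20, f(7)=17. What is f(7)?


Reading from the table at x = 7

17


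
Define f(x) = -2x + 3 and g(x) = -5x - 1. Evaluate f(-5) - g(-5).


f(-5) = 13
g(-5) = 24
Difference = -11

-11


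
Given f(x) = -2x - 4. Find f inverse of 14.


Solve -2x - 4 = 14
x = (14 + 4) / (-2) = -9

-9


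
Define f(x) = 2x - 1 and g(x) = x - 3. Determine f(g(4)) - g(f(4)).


-3


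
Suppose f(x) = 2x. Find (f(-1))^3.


f(-1) = -2
(-2)^3 = -8

-8


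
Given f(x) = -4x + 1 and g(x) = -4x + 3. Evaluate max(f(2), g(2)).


f(2) = -7
g(2) = -5
max = -5

-5


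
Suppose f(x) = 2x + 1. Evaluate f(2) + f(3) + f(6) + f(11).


f(2) = 5
f(3) = 7
f(6) = 13
f(11) = 23
Sum = 48

48


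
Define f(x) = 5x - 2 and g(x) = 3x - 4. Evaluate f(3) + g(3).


18


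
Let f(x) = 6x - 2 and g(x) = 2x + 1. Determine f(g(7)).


g(7) = 15
f(15) = 88

88


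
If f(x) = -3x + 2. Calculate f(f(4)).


f(4) = -10
f(-10) = 32

32


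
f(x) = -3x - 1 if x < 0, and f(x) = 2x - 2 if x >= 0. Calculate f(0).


0 satisfies x >= 0
f(0) = -2

-2


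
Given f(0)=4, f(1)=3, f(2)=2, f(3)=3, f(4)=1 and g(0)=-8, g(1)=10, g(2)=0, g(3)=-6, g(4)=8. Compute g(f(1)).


f(1) = 3
g(3) = -6

-6


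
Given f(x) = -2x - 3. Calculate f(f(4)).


19


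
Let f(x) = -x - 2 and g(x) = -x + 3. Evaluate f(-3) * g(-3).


f(-3) = 1
g(-3) = 6
Product = 6

6


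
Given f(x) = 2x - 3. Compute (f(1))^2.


f(1) = -1
(-1)^2 = 1

1


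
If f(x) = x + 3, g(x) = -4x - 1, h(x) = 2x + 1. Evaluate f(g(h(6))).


-50


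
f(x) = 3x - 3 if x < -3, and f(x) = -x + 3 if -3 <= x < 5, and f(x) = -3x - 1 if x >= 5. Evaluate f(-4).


-4 satisfies x < -3
f(-4) = -15

-15


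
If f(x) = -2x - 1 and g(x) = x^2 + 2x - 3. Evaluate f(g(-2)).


g(-2) = -3
f(-3) = 5

5


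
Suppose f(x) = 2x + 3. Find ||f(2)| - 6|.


f(2) = 7
|7| = 7
|7 - 6| = 1

1


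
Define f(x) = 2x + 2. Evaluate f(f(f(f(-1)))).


f(-1) = 0
f(0) = 2
f(2) = 6
f(6) = 14

14


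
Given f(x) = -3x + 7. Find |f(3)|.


f(3) = -2
|-2| = 2

2


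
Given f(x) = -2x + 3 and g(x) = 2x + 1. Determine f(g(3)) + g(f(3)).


f(g(3)) = -11
g(f(3)) = -5
Sum = -16

-16


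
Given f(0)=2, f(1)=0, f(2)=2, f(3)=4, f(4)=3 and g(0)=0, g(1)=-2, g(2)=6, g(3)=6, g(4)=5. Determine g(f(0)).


f(0) = 2
g(2) = 6

6


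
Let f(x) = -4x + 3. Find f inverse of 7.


Solve -4x + 3 = 7
x = (7 - 3) / (-4) = -1

-1


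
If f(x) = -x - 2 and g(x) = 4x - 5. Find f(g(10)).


g(10) = 35
f(35) = -37

-37


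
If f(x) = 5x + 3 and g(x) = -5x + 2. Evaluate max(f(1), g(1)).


f(1) = 8
g(1) = -3
max = 8

8


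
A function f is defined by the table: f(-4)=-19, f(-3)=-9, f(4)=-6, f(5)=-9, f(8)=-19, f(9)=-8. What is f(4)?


-6


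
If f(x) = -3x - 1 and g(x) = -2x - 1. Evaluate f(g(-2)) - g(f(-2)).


f(g(-2)) = -10
g(f(-2)) = -11
Difference = 1

1


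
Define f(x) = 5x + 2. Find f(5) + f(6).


f(5) = 27
f(6) = 32
Sum = 59

59


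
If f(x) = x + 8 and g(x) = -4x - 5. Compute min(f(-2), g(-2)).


f(-2) = 6
g(-2) = 3
min = 3

3


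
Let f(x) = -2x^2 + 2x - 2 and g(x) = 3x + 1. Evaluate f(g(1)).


g(1) = 4
f(4) = (-2)*(4)^2 + 2*(4) - 2 = -26

-26


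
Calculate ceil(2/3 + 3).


2/3 = 0.6667
0.6667 + 3 = 3.6667
ceil(3.6667) = 4

4


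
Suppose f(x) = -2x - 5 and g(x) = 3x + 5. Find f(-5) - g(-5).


f(-5) = 5
g(-5) = -10
Difference = 15

15


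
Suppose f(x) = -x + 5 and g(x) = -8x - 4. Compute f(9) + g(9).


f(9) = -4
g(9) = -76
Sum = -80

-80


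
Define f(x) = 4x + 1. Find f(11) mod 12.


f(11) = 45
45 mod 12 = 9

9


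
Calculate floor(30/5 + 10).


30/5 = 6
6 + 10 = 16
floor(16) = 16

16


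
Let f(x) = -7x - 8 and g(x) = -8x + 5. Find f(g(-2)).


g(-2) = 21
f(21) = -155

-155


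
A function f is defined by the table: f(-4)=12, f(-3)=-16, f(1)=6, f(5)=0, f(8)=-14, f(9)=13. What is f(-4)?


12


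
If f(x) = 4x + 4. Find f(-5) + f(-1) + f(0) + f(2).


0


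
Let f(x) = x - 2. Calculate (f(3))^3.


f(3) = 1
(1)^3 = 1

1


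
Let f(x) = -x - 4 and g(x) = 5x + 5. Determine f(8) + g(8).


f(8) = -12
g(8) = 45
Sum = 33

33


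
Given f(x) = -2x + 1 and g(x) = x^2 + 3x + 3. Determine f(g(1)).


-13


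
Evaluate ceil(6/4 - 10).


-8


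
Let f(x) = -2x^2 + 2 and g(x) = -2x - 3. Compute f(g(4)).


-240


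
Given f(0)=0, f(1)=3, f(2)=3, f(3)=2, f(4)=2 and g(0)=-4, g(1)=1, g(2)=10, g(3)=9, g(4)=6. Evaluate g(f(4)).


f(4) = 2
g(2) = 10

10


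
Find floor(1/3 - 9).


1/3 = 0.3333
0.3333 - 9 = -8.6667
floor(-8.6667) = -9

-9


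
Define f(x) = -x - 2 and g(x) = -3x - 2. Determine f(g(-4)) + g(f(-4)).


f(g(-4)) = -12
g(f(-4)) = -8
Sum = -20

-20


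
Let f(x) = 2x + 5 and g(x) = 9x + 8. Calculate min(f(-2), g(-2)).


f(-2) = 1
g(-2) = -10
min = -10

-10


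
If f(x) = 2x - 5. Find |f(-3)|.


f(-3) = -11
|-11| = 11

11


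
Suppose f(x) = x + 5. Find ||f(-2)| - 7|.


f(-2) = 3
|3| = 3
|3 - 7| = 4

4


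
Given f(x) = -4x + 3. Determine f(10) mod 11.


f(10) = -37
-37 mod 11 = 7

7


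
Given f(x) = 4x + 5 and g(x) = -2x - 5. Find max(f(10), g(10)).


f(10) = 45
g(10) = -25
max = 45

45


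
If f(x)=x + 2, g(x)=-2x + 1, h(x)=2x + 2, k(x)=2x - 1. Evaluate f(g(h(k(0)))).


k(0) = -1
h(-1) = 0
g(0) = 1
f(1) = 3

3


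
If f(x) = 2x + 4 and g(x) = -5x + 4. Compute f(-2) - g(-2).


f(-2) = 0
g(-2) = 14
Difference = -14

-14


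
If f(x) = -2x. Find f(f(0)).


f(0) = 0
f(0) = 0

0


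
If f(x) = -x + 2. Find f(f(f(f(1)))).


f(1) = 1
f(1) = 1
f(1) = 1
f(1) = 1

1


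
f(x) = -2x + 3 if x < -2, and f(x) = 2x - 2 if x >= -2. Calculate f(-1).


-1 satisfies x >= -2
f(-1) = -4

-4


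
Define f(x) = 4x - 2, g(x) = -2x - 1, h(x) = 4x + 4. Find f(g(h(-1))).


h(-1) = 0
g(0) = -1
f(-1) = -6

-6


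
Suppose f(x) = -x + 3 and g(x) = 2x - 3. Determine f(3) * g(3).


0


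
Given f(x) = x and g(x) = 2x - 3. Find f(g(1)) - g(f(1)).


f(g(1)) = -1
g(f(1)) = -1
Difference = 0

0


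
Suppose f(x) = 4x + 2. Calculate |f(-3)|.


f(-3) = -10
|-10| = 10

10


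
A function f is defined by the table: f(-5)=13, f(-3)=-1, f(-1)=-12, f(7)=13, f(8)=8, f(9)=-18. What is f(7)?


Reading from the table at x = 7

13


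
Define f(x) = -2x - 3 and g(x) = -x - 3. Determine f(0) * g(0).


f(0) = -3
g(0) = -3
Product = 9

9


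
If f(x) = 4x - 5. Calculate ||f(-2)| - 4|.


f(-2) = -13
|-13| = 13
|13 - 4| = 9

9


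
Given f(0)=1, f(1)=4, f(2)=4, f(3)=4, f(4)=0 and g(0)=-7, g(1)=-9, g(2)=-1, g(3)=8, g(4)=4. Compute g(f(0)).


-9


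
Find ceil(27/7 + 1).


27/7 = 3.8571
3.8571 + 1 = 4.8571
ceil(4.8571) = 5

5


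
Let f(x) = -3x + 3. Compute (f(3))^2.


36


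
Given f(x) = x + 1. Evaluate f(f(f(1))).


f(1) = 2
f(2) = 3
f(3) = 4

4


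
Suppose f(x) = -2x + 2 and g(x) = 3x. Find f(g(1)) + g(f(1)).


f(g(1)) = -4
g(f(1)) = 0
Sum = -4

-4


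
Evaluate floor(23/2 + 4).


15


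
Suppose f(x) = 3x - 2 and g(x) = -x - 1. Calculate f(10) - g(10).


f(10) = 28
g(10) = -11
Difference = 39

39


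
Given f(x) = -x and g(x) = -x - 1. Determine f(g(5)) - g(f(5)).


f(g(5)) = 6
g(f(5)) = 4
Difference = 2

2


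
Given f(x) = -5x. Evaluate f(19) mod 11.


f(19) = -95
-95 mod 11 = 4

4


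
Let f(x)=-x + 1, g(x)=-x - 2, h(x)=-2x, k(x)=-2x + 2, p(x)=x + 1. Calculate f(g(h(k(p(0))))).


p(0) = 1
k(1) = 0
h(0) = 0
g(0) = -2
f(-2) = 3

3


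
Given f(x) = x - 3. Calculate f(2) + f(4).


0


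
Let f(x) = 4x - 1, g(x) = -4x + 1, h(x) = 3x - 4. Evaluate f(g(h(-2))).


h(-2) = -10
g(-10) = 41
f(41) = 163

163


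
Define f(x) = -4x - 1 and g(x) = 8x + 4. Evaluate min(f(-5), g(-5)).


f(-5) = 19
g(-5) = -36
min = -36

-36


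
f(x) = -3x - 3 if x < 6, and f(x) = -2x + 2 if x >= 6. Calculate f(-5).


-5 satisfies x < 6
f(-5) = 12

12


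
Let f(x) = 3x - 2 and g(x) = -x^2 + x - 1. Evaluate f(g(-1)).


g(-1) = -3
f(-3) = -11

-11


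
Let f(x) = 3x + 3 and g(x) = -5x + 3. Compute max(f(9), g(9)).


f(9) = 30
g(9) = -42
max = 30

30


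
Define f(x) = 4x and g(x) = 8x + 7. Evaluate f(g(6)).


g(6) = 55
f(55) = 220

220


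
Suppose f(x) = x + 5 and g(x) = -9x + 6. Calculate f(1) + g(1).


f(1) = 6
g(1) = -3
Sum = 3

3


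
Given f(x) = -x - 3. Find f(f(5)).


f(5) = -8
f(-8) = 5

5


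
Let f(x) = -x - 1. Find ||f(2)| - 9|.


f(2) = -3
|-3| = 3
|3 - 9| = 6

6


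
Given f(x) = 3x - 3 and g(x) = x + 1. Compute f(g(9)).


27


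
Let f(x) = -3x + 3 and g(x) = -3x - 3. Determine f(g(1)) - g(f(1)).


24


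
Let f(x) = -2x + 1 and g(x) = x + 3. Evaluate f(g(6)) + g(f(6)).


-25


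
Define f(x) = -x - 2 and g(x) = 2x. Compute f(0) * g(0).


0


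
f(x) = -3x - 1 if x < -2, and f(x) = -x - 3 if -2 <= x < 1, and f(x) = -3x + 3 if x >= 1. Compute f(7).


-18


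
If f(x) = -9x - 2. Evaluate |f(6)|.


f(6) = -56
|-56| = 56

56


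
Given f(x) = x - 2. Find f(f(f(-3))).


f(-3) = -5
f(-5) = -7
f(-7) = -9

-9


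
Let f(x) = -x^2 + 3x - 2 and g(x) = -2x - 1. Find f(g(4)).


g(4) = -9
f(-9) = (-1)*(-9)^2 + 3*(-9) - 2 = -110

-110


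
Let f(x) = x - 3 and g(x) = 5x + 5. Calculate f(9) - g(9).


f(9) = 6
g(9) = 50
Difference = -44

-44


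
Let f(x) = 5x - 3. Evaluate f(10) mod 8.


f(10) = 47
47 mod 8 = 7

7


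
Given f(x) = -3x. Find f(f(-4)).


-36


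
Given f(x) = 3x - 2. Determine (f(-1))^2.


25


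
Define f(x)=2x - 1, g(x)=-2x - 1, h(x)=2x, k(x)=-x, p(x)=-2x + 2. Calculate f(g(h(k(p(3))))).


p(3) = -4
k(-4) = 4
h(4) = 8
g(8) = -17
f(-17) = -35

-35


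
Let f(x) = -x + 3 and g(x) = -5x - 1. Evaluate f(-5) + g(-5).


f(-5) = 8
g(-5) = 24
Sum = 32

32


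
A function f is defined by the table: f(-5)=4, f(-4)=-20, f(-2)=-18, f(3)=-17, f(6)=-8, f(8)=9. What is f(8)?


Reading from the table at x = 8

9


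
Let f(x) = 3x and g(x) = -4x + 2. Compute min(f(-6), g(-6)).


f(-6) = -18
g(-6) = 26
min = -18

-18


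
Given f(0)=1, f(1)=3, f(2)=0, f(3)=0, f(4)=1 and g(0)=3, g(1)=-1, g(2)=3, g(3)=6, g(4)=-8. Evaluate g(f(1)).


f(1) = 3
g(3) = 6

6


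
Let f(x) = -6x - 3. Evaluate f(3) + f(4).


f(3) = -21
f(4) = -27
Sum = -48

-48


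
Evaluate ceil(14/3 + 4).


14/3 = 4.6667
4.6667 + 4 = 8.6667
ceil(8.6667) = 9

9


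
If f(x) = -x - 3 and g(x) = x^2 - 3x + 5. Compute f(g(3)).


g(3) = 5
f(5) = -8

-8


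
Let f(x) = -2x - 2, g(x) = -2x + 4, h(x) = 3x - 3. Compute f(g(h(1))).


h(1) = 0
g(0) = 4
f(4) = -10

-10


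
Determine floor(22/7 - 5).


-2


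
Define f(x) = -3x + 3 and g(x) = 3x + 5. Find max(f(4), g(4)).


f(4) = -9
g(4) = 17
max = 17

17


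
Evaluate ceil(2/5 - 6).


2/5 = 0.4
0.4 - 6 = -5.6
ceil(-5.6) = -5

-5


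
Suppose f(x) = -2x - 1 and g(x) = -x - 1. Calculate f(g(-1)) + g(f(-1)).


f(g(-1)) = -1
g(f(-1)) = -2
Sum = -3

-3


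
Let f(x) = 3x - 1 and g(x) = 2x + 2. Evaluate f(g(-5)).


g(-5) = -8
f(-8) = -25

-25


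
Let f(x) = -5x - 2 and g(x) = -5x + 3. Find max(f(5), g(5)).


f(5) = -27
g(5) = -22
max = -22

-22


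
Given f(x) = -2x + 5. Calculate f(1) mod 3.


f(1) = 3
3 mod 3 = 0

0


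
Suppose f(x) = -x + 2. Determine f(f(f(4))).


f(4) = -2
f(-2) = 4
f(4) = -2

-2


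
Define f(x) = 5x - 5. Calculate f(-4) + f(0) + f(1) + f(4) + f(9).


f(-4) = -25
f(0) = -5
f(1) = 0
f(4) = 15
f(9) = 40
Sum = 25

25


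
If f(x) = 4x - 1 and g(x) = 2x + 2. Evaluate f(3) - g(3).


3


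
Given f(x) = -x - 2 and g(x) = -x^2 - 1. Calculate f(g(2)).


3


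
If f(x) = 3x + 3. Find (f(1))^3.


216


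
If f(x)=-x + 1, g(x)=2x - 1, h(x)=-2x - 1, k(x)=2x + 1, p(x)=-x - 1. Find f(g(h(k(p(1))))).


p(1) = -2
k(-2) = -3
h(-3) = 5
g(5) = 9
f(9) = -8

-8


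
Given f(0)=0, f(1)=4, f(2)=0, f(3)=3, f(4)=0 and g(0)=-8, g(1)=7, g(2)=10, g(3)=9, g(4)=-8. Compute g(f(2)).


f(2) = 0
g(0) = -8

-8


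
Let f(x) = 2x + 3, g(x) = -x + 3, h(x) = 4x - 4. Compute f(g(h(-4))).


h(-4) = -20
g(-20) = 23
f(23) = 49

49


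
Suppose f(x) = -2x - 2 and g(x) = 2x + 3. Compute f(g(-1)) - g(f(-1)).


f(g(-1)) = -4
g(f(-1)) = 3
Difference = -7

-7


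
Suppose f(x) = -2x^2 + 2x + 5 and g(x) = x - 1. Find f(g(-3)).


g(-3) = -4
f(-4) = (-2)*(-4)^2 + 2*(-4) + 5 = -35

-35


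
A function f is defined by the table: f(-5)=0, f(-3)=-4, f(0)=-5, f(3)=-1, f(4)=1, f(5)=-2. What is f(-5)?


Reading from the table at x = -5

0


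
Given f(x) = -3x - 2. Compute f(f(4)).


40


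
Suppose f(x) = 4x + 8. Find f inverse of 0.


-2


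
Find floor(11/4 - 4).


11/4 = 2.75
2.75 - 4 = -1.25
floor(-1.25) = -2

-2


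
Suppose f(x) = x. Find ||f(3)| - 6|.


3


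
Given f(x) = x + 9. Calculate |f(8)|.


f(8) = 17
|17| = 17

17


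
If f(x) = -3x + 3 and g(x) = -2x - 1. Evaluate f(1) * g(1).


f(1) = 0
g(1) = -3
Product = 0

0


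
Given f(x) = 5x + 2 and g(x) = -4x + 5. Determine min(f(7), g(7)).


f(7) = 37
g(7) = -23
min = -23

-23


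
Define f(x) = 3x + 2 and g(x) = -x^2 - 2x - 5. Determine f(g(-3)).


g(-3) = -8
f(-8) = -22

-22


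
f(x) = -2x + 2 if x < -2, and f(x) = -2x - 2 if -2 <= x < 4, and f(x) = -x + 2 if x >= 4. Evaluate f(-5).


12


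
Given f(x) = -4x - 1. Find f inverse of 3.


Solve -4x - 1 = 3
x = (3 + 1) / (-4) = -1

-1


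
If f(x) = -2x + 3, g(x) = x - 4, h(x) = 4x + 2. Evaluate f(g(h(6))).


h(6) = 26
g(26) = 22
f(22) = -41

-41


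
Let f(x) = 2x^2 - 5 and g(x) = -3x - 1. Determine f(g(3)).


g(3) = -10
f(-10) = 2*(-10)^2 - 5 = 195

195


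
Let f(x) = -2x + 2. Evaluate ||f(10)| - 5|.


f(10) = -18
|-18| = 18
|18 - 5| = 13

13


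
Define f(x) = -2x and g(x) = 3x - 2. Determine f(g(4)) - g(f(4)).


f(g(4)) = -20
g(f(4)) = -26
Difference = 6

6


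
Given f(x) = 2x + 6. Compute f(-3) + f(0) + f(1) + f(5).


f(-3) = 0
f(0) = 6
f(1) = 8
f(5) = 16
Sum = 30

30


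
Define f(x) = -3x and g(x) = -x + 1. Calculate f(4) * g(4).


36


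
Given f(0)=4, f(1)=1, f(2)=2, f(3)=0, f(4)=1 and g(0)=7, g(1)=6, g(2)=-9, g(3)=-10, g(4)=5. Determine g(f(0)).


f(0) = 4
g(4) = 5

5


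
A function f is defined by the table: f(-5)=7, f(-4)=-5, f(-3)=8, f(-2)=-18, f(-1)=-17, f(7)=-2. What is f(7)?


Reading from the table at x = 7

-2


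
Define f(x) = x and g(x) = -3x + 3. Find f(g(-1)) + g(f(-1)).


f(g(-1)) = 6
g(f(-1)) = 6
Sum = 12

12


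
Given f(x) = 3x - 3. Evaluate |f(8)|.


f(8) = 21
|21| = 21

21


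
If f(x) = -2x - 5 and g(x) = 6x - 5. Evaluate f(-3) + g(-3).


f(-3) = 1
g(-3) = -23
Sum = -22

-22


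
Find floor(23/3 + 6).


23/3 = 7.6667
7.6667 + 6 = 13.6667
floor(13.6667) = 13

13


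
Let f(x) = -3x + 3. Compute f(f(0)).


f(0) = 3
f(3) = -6

-6


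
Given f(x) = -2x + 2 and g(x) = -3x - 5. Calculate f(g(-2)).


0


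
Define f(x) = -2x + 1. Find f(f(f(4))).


f(4) = -7
f(-7) = 15
f(15) = -29

-29


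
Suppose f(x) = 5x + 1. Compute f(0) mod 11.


f(0) = 1
1 mod 11 = 1

1


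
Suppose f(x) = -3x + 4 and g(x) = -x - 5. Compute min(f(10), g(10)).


f(10) = -26
g(10) = -15
min = -26

-26


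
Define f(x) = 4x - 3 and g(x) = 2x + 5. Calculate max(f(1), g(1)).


f(1) = 1
g(1) = 7
max = 7

7


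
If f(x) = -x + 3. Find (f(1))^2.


f(1) = 2
(2)^2 = 4

4


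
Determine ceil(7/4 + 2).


7/4 = 1.75
1.75 + 2 = 3.75
ceil(3.75) = 4

4


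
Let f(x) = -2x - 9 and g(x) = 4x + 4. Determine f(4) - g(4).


f(4) = -17
g(4) = 20
Difference = -37

-37


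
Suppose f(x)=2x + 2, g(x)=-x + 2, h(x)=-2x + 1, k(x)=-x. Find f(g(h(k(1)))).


0


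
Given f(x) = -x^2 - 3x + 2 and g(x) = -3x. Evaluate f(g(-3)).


g(-3) = 9
f(9) = (-1)*(9)^2 - 3*(9) + 2 = -106

-106


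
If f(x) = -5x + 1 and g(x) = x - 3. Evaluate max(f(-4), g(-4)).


f(-4) = 21
g(-4) = -7
max = 21

21


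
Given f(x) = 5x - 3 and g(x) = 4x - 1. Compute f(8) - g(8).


f(8) = 37
g(8) = 31
Difference = 6

6


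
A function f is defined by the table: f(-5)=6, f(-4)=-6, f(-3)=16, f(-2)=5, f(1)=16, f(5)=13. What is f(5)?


Reading from the table at x = 5

13


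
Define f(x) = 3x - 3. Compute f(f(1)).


-3


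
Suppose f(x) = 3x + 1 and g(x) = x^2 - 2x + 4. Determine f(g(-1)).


22


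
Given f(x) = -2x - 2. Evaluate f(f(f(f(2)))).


f(2) = -6
f(-6) = 10
f(10) = -22
f(-22) = 42

42


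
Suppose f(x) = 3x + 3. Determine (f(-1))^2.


f(-1) = 0
(0)^2 = 0

0


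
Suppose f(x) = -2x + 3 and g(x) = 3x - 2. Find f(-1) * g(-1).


f(-1) = 5
g(-1) = -5
Product = -25

-25


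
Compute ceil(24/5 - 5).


24/5 = 4.8
4.8 - 5 = -0.2
ceil(-0.2) = 0

0


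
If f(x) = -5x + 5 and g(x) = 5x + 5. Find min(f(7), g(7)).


f(7) = -30
g(7) = 40
min = -30

-30


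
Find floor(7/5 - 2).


7/5 = 1.4
1.4 - 2 = -0.6
floor(-0.6) = -1

-1


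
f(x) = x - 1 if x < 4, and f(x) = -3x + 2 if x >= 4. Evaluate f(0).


0 satisfies x < 4
f(0) = -1

-1


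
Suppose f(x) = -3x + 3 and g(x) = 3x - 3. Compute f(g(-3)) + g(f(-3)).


f(g(-3)) = 39
g(f(-3)) = 33
Sum = 72

72


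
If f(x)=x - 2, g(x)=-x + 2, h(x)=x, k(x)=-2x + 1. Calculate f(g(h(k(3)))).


k(3) = -5
h(-5) = -5
g(-5) = 7
f(7) = 5

5


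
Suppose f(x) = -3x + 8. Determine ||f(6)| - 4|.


f(6) = -10
|-10| = 10
|10 - 4| = 6

6


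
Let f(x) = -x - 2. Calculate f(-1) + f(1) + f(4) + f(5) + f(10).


f(-1) = -1
f(1) = -3
f(4) = -6
f(5) = -7
f(10) = -12
Sum = -29

-29


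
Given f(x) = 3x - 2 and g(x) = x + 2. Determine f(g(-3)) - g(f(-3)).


f(g(-3)) = -5
g(f(-3)) = -9
Difference = 4

4


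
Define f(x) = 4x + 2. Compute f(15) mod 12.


f(15) = 62
62 mod 12 = 2

2


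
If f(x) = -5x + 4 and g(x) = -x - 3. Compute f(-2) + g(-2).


f(-2) = 14
g(-2) = -1
Sum = 13

13


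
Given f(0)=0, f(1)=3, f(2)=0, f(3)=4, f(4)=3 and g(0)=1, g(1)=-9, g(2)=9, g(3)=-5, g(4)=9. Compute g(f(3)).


f(3) = 4
g(4) = 9

9


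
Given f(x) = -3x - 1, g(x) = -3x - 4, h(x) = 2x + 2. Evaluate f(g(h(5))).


h(5) = 12
g(12) = -40
f(-40) = 119

119


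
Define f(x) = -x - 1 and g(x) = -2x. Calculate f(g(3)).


5


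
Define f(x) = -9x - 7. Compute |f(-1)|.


f(-1) = 2
|2| = 2

2


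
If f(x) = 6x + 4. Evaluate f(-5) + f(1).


f(-5) = -26
f(1) = 10
Sum = -16

-16


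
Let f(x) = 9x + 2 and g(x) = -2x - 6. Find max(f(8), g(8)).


f(8) = 74
g(8) = -22
max = 74

74


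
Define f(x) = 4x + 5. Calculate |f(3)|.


f(3) = 17
|17| = 17

17


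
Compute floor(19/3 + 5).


19/3 = 6.3333
6.3333 + 5 = 11.3333
floor(11.3333) = 11

11


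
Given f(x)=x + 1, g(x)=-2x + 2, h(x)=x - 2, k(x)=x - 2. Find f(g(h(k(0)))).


k(0) = -2
h(-2) = -4
g(-4) = 10
f(10) = 11

11


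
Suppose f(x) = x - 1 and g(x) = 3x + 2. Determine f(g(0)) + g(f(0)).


f(g(0)) = 1
g(f(0)) = -1
Sum = 0

0


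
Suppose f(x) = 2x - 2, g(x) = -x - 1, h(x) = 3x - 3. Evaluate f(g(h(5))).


-28


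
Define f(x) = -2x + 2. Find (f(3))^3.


f(3) = -4
(-4)^3 = -64

-64


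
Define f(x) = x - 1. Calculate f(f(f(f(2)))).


f(2) = 1
f(1) = 0
f(0) = -1
f(-1) = -2

-2


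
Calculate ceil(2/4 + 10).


2/4 = 0.5
0.5 + 10 = 10.5
ceil(10.5) = 11

11


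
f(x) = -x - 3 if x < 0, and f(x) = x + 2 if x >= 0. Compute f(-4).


-4 satisfies x < 0
f(-4) = 1

1


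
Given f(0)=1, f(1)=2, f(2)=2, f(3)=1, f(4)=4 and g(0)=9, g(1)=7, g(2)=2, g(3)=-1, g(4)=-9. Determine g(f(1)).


f(1) = 2
g(2) = 2

2


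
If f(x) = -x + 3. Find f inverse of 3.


0


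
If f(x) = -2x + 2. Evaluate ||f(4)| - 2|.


f(4) = -6
|-6| = 6
|6 - 2| = 4

4


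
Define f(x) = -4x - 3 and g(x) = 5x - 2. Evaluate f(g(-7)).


145


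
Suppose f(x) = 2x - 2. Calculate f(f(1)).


f(1) = 0
f(0) = -2

-2


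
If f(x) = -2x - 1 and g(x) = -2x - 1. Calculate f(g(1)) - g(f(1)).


f(g(1)) = 5
g(f(1)) = 5
Difference = 0

0


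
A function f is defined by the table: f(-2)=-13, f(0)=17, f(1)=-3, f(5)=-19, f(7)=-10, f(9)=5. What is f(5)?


Reading from the table at x = 5

-19


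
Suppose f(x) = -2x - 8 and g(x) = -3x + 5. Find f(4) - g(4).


f(4) = -16
g(4) = -7
Difference = -9

-9


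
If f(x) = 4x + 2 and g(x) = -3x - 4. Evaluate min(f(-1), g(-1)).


-2


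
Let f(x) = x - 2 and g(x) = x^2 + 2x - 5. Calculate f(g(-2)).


-7


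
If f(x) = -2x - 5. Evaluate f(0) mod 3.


f(0) = -5
-5 mod 3 = 1

1


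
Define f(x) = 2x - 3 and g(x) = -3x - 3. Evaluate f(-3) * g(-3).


f(-3) = -9
g(-3) = 6
Product = -54

-54


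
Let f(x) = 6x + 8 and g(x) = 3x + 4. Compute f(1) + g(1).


21


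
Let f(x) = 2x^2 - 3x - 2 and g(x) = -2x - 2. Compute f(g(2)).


g(2) = -6
f(-6) = 2*(-6)^2 - 3*(-6) - 2 = 88

88


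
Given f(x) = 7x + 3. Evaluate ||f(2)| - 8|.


f(2) = 17
|17| = 17
|17 - 8| = 9

9


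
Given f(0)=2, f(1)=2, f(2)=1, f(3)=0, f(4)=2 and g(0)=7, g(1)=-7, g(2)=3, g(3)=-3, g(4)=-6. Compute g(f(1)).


f(1) = 2
g(2) = 3

3


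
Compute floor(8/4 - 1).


8/4 = 2
2 - 1 = 1
floor(1) = 1

1


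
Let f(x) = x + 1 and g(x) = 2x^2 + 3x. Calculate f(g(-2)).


g(-2) = 2
f(2) = 3

3


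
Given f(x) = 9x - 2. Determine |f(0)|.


2


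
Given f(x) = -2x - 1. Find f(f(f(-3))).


21


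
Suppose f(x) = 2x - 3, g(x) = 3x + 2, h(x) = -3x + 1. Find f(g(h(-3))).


h(-3) = 10
g(10) = 32
f(32) = 61

61


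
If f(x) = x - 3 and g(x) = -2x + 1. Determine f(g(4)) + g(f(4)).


f(g(4)) = -10
g(f(4)) = -1
Sum = -11

-11


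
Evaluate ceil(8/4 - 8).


8/4 = 2
2 - 8 = -6
ceil(-6) = -6

-6


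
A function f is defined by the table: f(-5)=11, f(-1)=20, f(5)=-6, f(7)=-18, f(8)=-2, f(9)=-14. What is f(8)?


-2


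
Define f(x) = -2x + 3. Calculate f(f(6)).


f(6) = -9
f(-9) = 21

21


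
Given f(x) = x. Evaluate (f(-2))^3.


f(-2) = -2
(-2)^3 = -8

-8


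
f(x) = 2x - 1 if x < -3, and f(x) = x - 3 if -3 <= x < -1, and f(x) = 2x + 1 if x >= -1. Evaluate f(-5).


-5 satisfies x < -3
f(-5) = -11

-11


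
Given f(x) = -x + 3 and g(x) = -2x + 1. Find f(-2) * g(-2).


f(-2) = 5
g(-2) = 5
Product = 25

25


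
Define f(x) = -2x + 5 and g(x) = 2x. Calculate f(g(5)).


g(5) = 10
f(10) = -15

-15


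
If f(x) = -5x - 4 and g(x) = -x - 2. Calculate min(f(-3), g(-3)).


f(-3) = 11
g(-3) = 1
min = 1

1


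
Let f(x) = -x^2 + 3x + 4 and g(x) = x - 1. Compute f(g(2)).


g(2) = 1
f(1) = (-1)*(1)^2 + 3*(1) + 4 = 6

6


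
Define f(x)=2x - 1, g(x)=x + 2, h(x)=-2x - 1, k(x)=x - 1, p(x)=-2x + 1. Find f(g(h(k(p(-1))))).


p(-1) = 3
k(3) = 2
h(2) = -5
g(-5) = -3
f(-3) = -7

-7


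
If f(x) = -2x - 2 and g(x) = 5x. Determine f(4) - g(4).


f(4) = -10
g(4) = 20
Difference = -30

-30


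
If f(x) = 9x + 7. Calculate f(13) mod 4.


f(13) = 124
124 mod 4 = 0

0


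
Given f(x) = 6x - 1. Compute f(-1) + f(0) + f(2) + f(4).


f(-1) = -7
f(0) = -1
f(2) = 11
f(4) = 23
Sum = 26

26


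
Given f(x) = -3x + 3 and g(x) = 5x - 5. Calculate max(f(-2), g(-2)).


f(-2) = 9
g(-2) = -15
max = 9

9


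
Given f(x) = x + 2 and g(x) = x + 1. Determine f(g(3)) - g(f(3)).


f(g(3)) = 6
g(f(3)) = 6
Difference = 0

0


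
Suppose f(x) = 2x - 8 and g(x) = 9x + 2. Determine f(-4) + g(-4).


f(-4) = -16
g(-4) = -34
Sum = -50

-50


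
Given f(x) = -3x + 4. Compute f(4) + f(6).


f(4) = -8
f(6) = -14
Sum = -22

-22


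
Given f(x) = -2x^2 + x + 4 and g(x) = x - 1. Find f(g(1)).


4


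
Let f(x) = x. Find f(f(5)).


f(5) = 5
f(5) = 5

5


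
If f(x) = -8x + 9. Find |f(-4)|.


41


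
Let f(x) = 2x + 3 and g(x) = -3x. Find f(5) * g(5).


f(5) = 13
g(5) = -15
Product = -195

-195


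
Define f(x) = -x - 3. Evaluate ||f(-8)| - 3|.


f(-8) = 5
|5| = 5
|5 - 3| = 2

2


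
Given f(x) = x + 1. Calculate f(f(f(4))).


f(4) = 5
f(5) = 6
f(6) = 7

7


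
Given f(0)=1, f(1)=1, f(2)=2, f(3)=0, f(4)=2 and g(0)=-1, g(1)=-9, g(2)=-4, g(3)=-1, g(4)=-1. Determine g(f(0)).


f(0) = 1
g(1) = -9

-9


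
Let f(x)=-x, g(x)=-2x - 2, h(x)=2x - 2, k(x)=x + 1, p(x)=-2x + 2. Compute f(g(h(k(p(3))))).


p(3) = -4
k(-4) = -3
h(-3) = -8
g(-8) = 14
f(14) = -14

-14


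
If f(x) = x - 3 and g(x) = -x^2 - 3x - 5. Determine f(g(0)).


g(0) = -5
f(-5) = -8

-8


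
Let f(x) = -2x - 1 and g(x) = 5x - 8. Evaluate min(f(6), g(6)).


f(6) = -13
g(6) = 22
min = -13

-13


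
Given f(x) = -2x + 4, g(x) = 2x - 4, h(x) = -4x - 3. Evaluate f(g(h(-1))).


8


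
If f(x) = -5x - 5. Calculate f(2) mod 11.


7


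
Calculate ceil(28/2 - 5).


9


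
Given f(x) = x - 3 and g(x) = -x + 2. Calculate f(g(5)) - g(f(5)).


f(g(5)) = -6
g(f(5)) = 0
Difference = -6

-6


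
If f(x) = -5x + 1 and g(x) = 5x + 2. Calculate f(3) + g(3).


f(3) = -14
g(3) = 17
Sum = 3

3


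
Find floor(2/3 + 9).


2/3 = 0.6667
0.6667 + 9 = 9.6667
floor(9.6667) = 9

9


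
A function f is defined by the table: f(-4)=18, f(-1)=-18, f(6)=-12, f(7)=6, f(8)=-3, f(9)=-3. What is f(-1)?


Reading from the table at x = -1

-18


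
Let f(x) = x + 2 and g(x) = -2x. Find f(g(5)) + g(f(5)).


-22


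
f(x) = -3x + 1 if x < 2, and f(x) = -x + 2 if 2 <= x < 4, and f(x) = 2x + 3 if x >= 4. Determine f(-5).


16


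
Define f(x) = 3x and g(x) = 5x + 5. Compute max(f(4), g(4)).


f(4) = 12
g(4) = 25
max = 25

25


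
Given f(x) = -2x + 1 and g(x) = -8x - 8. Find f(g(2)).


g(2) = -24
f(-24) = 49

49


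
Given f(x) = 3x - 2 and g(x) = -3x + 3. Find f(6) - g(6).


f(6) = 16
g(6) = -15
Difference = 31

31


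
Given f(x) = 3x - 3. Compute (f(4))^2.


f(4) = 9
(9)^2 = 81

81


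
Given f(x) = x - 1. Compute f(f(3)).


1


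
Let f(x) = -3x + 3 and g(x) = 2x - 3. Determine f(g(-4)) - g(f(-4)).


9


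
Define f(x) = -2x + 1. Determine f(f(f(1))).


f(1) = -1
f(-1) = 3
f(3) = -5

-5


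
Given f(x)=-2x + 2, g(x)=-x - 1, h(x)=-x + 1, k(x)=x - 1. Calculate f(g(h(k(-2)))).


k(-2) = -3
h(-3) = 4
g(4) = -5
f(-5) = 12

12


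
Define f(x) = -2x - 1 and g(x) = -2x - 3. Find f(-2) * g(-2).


f(-2) = 3
g(-2) = 1
Product = 3

3


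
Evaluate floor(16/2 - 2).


16/2 = 8
8 - 2 = 6
floor(6) = 6

6


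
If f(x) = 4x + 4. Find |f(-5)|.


f(-5) = -16
|-16| = 16

16


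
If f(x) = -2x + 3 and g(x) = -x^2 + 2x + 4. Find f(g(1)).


-7


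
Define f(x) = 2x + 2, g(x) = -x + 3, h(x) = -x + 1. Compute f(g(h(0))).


6


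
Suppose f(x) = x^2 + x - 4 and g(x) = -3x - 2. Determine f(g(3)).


g(3) = -11
f(-11) = 1*(-11)^2 + 1*(-11) - 4 = 106

106


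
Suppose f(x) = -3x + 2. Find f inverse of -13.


Solve -3x + 2 = -13
x = (-13 - 2) / (-3) = 5

5


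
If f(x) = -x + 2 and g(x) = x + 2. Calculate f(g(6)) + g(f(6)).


f(g(6)) = -6
g(f(6)) = -2
Sum = -8

-8


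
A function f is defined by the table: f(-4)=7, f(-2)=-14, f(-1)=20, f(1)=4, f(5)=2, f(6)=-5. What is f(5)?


Reading from the table at x = 5

2


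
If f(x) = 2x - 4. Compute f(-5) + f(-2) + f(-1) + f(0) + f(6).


f(-5) = -14
f(-2) = -8
f(-1) = -6
f(0) = -4
f(6) = 8
Sum = -24

-24


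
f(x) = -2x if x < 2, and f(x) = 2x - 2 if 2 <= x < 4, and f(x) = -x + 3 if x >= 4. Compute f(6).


6 satisfies x >= 4
f(6) = -3

-3


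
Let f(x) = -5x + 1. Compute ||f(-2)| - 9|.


f(-2) = 11
|11| = 11
|11 - 9| = 2

2


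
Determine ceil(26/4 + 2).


26/4 = 6.5
6.5 + 2 = 8.5
ceil(8.5) = 9

9


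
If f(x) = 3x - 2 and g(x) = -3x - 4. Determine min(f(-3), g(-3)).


f(-3) = -11
g(-3) = 5
min = -11

-11


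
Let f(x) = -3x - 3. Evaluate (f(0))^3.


f(0) = -3
(-3)^3 = -27

-27


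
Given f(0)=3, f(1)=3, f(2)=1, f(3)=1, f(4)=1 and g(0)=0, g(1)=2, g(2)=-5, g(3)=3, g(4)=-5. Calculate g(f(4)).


2


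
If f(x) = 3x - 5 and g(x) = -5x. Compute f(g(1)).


g(1) = -5
f(-5) = -20

-20


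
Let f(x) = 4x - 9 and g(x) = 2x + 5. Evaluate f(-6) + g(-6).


f(-6) = -33
g(-6) = -7
Sum = -40

-40


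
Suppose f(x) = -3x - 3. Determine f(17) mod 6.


f(17) = -54
-54 mod 6 = 0

0


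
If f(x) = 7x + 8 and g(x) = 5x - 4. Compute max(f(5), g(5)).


f(5) = 43
g(5) = 21
max = 43

43


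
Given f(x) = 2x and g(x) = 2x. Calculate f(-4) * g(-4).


64


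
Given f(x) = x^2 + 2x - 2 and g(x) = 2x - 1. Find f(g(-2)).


g(-2) = -5
f(-5) = 1*(-5)^2 + 2*(-5) - 2 = 13

13


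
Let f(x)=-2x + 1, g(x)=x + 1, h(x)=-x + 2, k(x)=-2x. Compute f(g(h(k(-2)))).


k(-2) = 4
h(4) = -2
g(-2) = -1
f(-1) = 3

3


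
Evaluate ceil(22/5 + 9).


22/5 = 4.4
4.4 + 9 = 13.4
ceil(13.4) = 14

14


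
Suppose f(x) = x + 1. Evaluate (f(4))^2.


f(4) = 5
(5)^2 = 25

25


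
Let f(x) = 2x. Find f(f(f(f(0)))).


f(0) = 0
f(0) = 0
f(0) = 0
f(0) = 0

0


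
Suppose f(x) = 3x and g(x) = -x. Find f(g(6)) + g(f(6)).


f(g(6)) = -18
g(f(6)) = -18
Sum = -36

-36


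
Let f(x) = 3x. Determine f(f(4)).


f(4) = 12
f(12) = 36

36


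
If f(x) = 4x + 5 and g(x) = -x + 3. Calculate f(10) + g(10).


f(10) = 45
g(10) = -7
Sum = 38

38


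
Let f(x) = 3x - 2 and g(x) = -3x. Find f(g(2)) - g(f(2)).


f(g(2)) = -20
g(f(2)) = -12
Difference = -8

-8


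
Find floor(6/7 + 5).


5


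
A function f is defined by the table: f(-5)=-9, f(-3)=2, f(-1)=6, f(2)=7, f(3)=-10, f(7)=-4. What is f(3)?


-10


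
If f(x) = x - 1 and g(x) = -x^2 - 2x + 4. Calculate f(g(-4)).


-5


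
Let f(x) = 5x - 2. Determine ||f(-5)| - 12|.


f(-5) = -27
|-27| = 27
|27 - 12| = 15

15


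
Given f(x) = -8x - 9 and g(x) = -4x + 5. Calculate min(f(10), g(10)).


-89


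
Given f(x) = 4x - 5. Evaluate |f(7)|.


f(7) = 23
|23| = 23

23


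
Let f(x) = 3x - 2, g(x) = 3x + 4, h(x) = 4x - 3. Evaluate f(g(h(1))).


h(1) = 1
g(1) = 7
f(7) = 19

19


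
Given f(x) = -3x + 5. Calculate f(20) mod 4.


f(20) = -55
-55 mod 4 = 1

1


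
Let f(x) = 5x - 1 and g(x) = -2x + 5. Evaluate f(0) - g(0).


f(0) = -1
g(0) = 5
Difference = -6

-6


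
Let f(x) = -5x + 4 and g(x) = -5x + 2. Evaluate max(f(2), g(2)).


f(2) = -6
g(2) = -8
max = -6

-6


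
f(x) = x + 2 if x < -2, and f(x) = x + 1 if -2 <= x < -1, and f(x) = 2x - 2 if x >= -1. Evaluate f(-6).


-6 satisfies x < -2
f(-6) = -4

-4


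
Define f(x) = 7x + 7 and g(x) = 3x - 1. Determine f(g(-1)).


g(-1) = -4
f(-4) = -21

-21


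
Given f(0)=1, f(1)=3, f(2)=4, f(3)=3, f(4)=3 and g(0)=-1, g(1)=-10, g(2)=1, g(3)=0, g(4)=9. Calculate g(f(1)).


f(1) = 3
g(3) = 0

0


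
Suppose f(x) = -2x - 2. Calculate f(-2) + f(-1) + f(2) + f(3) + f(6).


f(-2) = 2
f(-1) = 0
f(2) = -6
f(3) = -8
f(6) = -14
Sum = -26

-26


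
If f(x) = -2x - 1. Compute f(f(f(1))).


f(1) = -3
f(-3) = 5
f(5) = -11

-11


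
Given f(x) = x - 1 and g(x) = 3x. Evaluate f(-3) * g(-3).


f(-3) = -4
g(-3) = -9
Product = 36

36


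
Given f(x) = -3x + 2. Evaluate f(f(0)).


-4


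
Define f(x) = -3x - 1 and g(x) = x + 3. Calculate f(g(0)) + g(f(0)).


f(g(0)) = -10
g(f(0)) = 2
Sum = -8

-8


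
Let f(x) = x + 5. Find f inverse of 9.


Solve x + 5 = 9
x = (9 - 5) / 1 = 4

4


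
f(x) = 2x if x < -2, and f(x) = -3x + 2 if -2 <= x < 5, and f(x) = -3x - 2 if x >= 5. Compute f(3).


-7


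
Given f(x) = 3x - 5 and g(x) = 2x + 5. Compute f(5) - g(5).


f(5) = 10
g(5) = 15
Difference = -5

-5


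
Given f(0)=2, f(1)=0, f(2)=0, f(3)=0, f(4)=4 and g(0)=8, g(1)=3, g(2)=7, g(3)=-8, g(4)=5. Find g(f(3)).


f(3) = 0
g(0) = 8

8


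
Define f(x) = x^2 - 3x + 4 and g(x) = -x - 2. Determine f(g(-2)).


g(-2) = 0
f(0) = 1*(0)^2 - 3*(0) + 4 = 4

4


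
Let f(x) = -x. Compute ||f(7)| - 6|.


f(7) = -7
|-7| = 7
|7 - 6| = 1

1


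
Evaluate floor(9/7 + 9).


10


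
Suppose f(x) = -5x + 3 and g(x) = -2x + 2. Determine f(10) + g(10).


f(10) = -47
g(10) = -18
Sum = -65

-65


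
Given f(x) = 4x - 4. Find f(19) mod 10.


2


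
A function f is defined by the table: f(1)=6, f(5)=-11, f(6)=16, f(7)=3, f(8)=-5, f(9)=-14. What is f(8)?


Reading from the table at x = 8

-5


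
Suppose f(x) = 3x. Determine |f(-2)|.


f(-2) = -6
|-6| = 6

6


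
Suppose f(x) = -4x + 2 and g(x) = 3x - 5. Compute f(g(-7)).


g(-7) = -26
f(-26) = 106

106


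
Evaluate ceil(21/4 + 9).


21/4 = 5.25
5.25 + 9 = 14.25
ceil(14.25) = 15

15


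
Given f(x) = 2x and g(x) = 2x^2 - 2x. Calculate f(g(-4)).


g(-4) = 40
f(40) = 80

80


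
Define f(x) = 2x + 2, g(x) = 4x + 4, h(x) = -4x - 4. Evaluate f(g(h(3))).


h(3) = -16
g(-16) = -60
f(-60) = -118

-118


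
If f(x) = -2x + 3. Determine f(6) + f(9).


f(6) = -9
f(9) = -15
Sum = -24

-24


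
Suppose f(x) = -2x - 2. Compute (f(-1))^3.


f(-1) = 0
(0)^3 = 0

0


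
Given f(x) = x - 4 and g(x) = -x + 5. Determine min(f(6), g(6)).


-1


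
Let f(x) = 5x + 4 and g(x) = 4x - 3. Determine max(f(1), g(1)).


f(1) = 9
g(1) = 1
max = 9

9


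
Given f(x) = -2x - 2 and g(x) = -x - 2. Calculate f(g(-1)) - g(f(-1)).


f(g(-1)) = 0
g(f(-1)) = -2
Difference = 2

2


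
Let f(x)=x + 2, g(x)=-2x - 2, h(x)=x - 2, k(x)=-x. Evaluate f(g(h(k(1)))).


k(1) = -1
h(-1) = -3
g(-3) = 4
f(4) = 6

6


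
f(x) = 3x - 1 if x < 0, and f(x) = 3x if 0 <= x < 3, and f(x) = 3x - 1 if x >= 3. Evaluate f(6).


6 satisfies x >= 3
f(6) = 17

17


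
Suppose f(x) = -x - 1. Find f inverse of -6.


Solve -x - 1 = -6
x = (-6 + 1) / (-1) = 5

5


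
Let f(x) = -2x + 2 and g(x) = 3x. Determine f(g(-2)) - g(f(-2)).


f(g(-2)) = 14
g(f(-2)) = 18
Difference = -4

-4


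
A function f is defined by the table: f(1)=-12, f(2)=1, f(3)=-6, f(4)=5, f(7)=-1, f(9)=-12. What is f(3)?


-6


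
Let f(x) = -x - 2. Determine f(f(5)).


5


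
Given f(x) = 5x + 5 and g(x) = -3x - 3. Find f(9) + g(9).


f(9) = 50
g(9) = -30
Sum = 20

20


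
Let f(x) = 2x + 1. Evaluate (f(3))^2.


f(3) = 7
(7)^2 = 49

49


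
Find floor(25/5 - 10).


-5


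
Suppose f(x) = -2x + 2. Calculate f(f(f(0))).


f(0) = 2
f(2) = -2
f(-2) = 6

6


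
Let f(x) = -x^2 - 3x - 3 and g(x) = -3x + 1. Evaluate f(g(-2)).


g(-2) = 7
f(7) = (-1)*(7)^2 - 3*(7) - 3 = -73

-73


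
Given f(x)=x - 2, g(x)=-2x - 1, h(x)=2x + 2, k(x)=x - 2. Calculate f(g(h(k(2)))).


-7


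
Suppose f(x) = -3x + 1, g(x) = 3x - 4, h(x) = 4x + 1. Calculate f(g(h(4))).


h(4) = 17
g(17) = 47
f(47) = -140

-140


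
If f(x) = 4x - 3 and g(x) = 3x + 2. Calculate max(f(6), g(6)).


f(6) = 21
g(6) = 20
max = 21

21


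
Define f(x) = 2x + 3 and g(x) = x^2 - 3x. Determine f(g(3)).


g(3) = 0
f(0) = 3

3


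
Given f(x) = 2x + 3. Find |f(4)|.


f(4) = 11
|11| = 11

11


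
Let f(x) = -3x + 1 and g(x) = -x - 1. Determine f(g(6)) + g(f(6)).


f(g(6)) = 22
g(f(6)) = 16
Sum = 38

38


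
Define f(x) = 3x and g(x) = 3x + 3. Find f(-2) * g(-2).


f(-2) = -6
g(-2) = -3
Product = 18

18


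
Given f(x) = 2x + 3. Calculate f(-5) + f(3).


f(-5) = -7
f(3) = 9
Sum = 2

2


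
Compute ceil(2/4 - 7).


2/4 = 0.5
0.5 - 7 = -6.5
ceil(-6.5) = -6

-6


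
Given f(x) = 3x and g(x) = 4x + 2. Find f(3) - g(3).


f(3) = 9
g(3) = 14
Difference = -5

-5


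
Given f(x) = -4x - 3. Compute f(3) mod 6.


3


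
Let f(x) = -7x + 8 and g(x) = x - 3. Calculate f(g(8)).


g(8) = 5
f(5) = -27

-27


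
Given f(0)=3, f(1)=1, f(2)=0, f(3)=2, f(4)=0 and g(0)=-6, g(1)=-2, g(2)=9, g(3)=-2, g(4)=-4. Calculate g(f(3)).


f(3) = 2
g(2) = 9

9


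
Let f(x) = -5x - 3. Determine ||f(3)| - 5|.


13


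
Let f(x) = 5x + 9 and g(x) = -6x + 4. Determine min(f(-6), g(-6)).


f(-6) = -21
g(-6) = 40
min = -21

-21


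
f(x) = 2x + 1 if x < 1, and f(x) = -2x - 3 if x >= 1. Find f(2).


-7


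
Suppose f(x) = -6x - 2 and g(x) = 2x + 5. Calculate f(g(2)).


g(2) = 9
f(9) = -56

-56


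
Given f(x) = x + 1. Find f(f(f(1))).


4


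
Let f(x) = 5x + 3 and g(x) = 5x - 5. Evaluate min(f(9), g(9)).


f(9) = 48
g(9) = 40
min = 40

40


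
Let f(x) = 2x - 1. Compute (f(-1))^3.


f(-1) = -3
(-3)^3 = -27

-27


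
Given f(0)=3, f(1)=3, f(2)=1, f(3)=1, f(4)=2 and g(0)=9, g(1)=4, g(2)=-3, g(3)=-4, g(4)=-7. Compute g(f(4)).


f(4) = 2
g(2) = -3

-3


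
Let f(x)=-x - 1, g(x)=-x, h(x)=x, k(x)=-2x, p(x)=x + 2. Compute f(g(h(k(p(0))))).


-5


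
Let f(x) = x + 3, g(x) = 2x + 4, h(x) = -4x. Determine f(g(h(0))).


h(0) = 0
g(0) = 4
f(4) = 7

7


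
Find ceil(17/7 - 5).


17/7 = 2.4286
2.4286 - 5 = -2.5714
ceil(-2.5714) = -2

-2


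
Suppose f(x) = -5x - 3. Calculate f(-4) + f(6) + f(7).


f(-4) = 17
f(6) = -33
f(7) = -38
Sum = -54

-54


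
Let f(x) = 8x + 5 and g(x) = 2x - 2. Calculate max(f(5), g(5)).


f(5) = 45
g(5) = 8
max = 45

45


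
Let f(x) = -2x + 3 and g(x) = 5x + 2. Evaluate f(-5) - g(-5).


f(-5) = 13
g(-5) = -23
Difference = 36

36


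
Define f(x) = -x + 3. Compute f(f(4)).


4


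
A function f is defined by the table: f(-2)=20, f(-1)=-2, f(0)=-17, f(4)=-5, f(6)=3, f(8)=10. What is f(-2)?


Reading from the table at x = -2

20


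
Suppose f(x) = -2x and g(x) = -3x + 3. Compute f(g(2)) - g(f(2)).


-9


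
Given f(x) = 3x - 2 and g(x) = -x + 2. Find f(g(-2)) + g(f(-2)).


f(g(-2)) = 10
g(f(-2)) = 10
Sum = 20

20


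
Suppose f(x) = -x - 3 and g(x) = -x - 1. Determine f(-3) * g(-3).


f(-3) = 0
g(-3) = 2
Product = 0

0


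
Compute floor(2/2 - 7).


2/2 = 1
1 - 7 = -6
floor(-6) = -6

-6
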